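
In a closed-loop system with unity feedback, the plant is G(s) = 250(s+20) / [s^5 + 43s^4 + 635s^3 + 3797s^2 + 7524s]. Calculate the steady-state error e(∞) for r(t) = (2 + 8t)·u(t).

Factoring s from the denominator leaves a polynomial with constant term 7524, so the system is type 1. By superposition:
  • 2: tracked with zero error.
  • 8t: e_ss = 8/K_v with K_v=1250/1881 → 12.0384.
Total e_ss = 12.0384.

12.0384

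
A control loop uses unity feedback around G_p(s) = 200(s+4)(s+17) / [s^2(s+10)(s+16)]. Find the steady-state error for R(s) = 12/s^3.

12/85

System type = 2 (two poles at s=0).
K_a = lim_{s→0} s^2·G_p(s) = 200·4·17 / (10·16) = 85.
r(t) = 6t^2 gives R(s) = 12/s^3.
e_ss = 12/K_a = 12/85.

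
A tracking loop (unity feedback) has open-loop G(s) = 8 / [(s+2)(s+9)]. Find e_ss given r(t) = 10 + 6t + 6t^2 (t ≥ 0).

No free integrators in G(s): this is a type 0 system. Taking each input component in turn:
  • 10: e_ss = 10/(1+K_p) with K_p=4/9 → 90/13.
  • 6t: a type-0 system cannot track it, e_ss → ∞.
  • 6t^2: a type-0 system cannot track it, e_ss → ∞.
The unbounded component dominates.

infinity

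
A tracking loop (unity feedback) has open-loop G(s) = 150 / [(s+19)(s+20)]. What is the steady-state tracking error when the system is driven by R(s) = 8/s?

G(s) has no factors of s in the denominator, so the system is type 0.
K_p = lim_{s→0} G(s) = 150 / (19·20) = 15/38.
e_ss = 8/(1 + K_p) = 8/(53/38) = 304/53.

304/53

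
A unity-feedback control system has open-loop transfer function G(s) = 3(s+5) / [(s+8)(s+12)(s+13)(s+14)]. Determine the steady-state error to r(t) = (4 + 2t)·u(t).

No free integrators in G(s): this is a type 0 system. By superposition:
  • 4: e_ss = 4/(1+K_p) with K_p=5/5824 → 23296/5829.
  • 2t: a type-0 system cannot track it, e_ss → ∞.
The unbounded component dominates.

infinity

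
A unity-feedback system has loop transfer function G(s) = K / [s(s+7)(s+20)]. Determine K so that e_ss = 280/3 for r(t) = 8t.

One free integrator in G(s): this is a type 1 system.
K_v = lim_{s→0} s·G(s) = K / (7·20) = (1/140)·K.
e_ss = 8/K_v = 280/3 ⇒ K_v = 3/35 ⇒ K = (3/35)/(1/140) = 12.

12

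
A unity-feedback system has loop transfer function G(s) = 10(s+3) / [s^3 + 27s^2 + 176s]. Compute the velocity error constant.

15/88

The denominator has no term below 176s — 1 pole at s=0, type 1.
K_v = lim_{s→0} s·G(s) = 10·3 / 176 = 15/88.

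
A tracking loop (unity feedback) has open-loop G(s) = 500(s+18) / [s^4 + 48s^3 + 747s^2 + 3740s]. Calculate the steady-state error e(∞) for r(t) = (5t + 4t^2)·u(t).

Factoring s from the denominator leaves a polynomial with constant term 3740, so the system is type 1. By superposition:
  • 5t: e_ss = 5/K_v with K_v=450/187 → 187/90.
  • 4t^2: a type-1 system cannot track it, e_ss → ∞.
The unbounded component dominates.

infinity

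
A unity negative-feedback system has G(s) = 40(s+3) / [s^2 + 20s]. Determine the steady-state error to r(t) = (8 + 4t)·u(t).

2/3

Factoring s from the denominator leaves a polynomial with constant term 20, so the system is type 1. By superposition:
  • 8: tracked with zero error.
  • 4t: e_ss = 4/K_v with K_v=6 → 2/3.
Total e_ss = 2/3.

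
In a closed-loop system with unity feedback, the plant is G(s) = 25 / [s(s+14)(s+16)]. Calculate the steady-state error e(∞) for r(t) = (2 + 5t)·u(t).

System type = 1 (one pole at s=0). Taking each input component in turn:
  • 2: tracked with zero error.
  • 5t: e_ss = 5/K_v with K_v=25/224 → 44.8.
Total e_ss = 44.8.

44.8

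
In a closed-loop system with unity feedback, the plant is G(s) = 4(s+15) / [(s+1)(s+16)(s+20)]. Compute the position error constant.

0.1875

The open loop has no poles at the origin → type 0 system.
K_p = lim_{s→0} G(s) = 4·15 / (1·16·20) = 0.1875.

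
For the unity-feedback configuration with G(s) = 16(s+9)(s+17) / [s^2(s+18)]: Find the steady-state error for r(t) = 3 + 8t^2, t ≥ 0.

System type = 2 (two poles at s=0). Treating each term separately:
  • 3: tracked with zero error.
  • 8t^2: e_ss = 16/K_a with K_a=136 → 2/17.
Total e_ss = 2/17.

2/17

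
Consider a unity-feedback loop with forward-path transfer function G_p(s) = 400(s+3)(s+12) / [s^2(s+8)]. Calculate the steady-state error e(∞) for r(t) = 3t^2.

1/300

The open loop has two poles at the origin → type 2 system.
K_a = lim_{s→0} s^2·G_p(s) = 400·3·12 / (8) = 1800.
r(t) = 3t^2 gives R(s) = 6/s^3.
e_ss = 6/K_a = 6/1800 = 1/300.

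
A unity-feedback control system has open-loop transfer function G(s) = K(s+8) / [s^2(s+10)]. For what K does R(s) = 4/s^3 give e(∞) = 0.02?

250

G(s) has two factors of s in the denominator, so the system is type 2.
K_a = lim_{s→0} s^2·G(s) = K·8 / (10) = 0.8·K.
e_ss = 4/K_a = 0.02 ⇒ K_a = 200 ⇒ K = 200/0.8 = 250.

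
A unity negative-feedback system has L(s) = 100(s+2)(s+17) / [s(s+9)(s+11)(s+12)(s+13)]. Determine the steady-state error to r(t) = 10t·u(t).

L(s) has one factor of s in the denominator, so the system is type 1.
K_v = lim_{s→0} s·L(s) = 100·2·17 / (9·11·12·13) = 850/3861.
e_ss = 10/K_v = 10/(850/3861) = 3861/85.

3861/85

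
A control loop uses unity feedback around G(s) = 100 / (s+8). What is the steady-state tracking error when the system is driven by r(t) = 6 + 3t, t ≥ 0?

System type = 0 (no poles at s=0). Taking each input component in turn:
  • 6: e_ss = 6/(1+K_p) with K_p=12.5 → 4/9.
  • 3t: a type-0 system cannot track it, e_ss → ∞.
The unbounded component dominates.

infinity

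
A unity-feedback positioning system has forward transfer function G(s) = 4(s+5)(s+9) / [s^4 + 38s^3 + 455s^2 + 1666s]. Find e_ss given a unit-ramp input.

833/90

Factoring s from the denominator leaves a polynomial with constant term 1666, so the system is type 1.
K_v = lim_{s→0} s·G(s) = 4·5·9 / 1666 = 90/833.
e_ss = 1/K_v = 1/(90/833) = 833/90.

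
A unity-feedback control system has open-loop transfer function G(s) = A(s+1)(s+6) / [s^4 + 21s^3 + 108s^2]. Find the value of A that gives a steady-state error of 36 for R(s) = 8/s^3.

Lowest-order denominator term is 108s^2, so the open loop has 2 poles at the origin → type 2 system.
K_a = lim_{s→0} s^2·G(s) = A·1·6 / 108 = (1/18)·A.
e_ss = 8/K_a = 36 ⇒ K_a = 2/9 ⇒ A = (2/9)/(1/18) = 4.

4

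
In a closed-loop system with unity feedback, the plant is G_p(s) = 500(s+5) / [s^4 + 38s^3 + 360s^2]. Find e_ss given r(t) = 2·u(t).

0

The denominator has no term below 360s^2 — 2 poles at s=0, type 2.
A type-2 system has K_p = ∞, so it tracks a step input with zero steady-state error.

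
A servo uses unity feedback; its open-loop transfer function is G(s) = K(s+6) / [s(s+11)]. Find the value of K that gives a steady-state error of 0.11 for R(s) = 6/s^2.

System type = 1 (one pole at s=0).
K_v = lim_{s→0} s·G(s) = K·6 / (11) = (6/11)·K.
e_ss = 6/K_v = 0.11 ⇒ K_v = 600/11 ⇒ K = (600/11)/(6/11) = 100.

100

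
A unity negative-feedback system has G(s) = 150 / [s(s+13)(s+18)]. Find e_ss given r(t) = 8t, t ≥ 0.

System type = 1 (one pole at s=0).
K_v = lim_{s→0} s·G(s) = 150 / (13·18) = 25/39.
e_ss = 8/K_v = 8/(25/39) = 12.48.

12.48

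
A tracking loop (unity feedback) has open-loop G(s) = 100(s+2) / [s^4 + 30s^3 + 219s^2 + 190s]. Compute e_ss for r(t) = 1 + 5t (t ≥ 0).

Lowest-order denominator term is 190s, so the open loop has 1 pole at the origin → type 1 system. Taking each input component in turn:
  • 1: tracked with zero error.
  • 5t: e_ss = 5/K_v with K_v=20/19 → 4.75.
Total e_ss = 4.75.

4.75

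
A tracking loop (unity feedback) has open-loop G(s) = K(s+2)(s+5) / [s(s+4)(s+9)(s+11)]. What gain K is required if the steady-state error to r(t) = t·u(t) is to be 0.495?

80

One free integrator in G(s): this is a type 1 system.
K_v = lim_{s→0} s·G(s) = K·2·5 / (4·9·11) = (5/198)·K.
e_ss = 1/K_v = 0.495 ⇒ K_v = 200/99 ⇒ K = (200/99)/(5/198) = 80.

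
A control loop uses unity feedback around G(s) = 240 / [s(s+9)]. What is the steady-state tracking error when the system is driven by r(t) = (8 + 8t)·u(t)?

The open loop has one pole at the origin → type 1 system. By superposition:
  • 8: tracked with zero error.
  • 8t: e_ss = 8/K_v with K_v=80/3 → 0.3.
Total e_ss = 0.3.

0.3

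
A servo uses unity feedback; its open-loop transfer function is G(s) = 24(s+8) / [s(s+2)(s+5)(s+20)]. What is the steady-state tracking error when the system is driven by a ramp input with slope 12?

12.5

G(s) has one factor of s in the denominator, so the system is type 1.
K_v = lim_{s→0} s·G(s) = 24·8 / (2·5·20) = 0.96.
e_ss = 12/K_v = 12/0.96 = 12.5.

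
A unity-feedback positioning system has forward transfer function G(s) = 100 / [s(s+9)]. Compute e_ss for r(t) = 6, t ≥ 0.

0

G(s) has one factor of s in the denominator, so the system is type 1.
K_p = ∞ for a type-1 system; e_ss to a step is zero.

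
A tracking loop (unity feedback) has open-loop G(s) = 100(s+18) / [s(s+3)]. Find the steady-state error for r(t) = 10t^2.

One free integrator in G(s): this is a type 1 system.
K_a = lim_{s→0} s^2·G(s) = 0; the steady-state error to this parabolic input grows without bound.

infinity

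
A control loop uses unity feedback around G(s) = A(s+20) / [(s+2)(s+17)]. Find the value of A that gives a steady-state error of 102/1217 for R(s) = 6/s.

The open loop has no poles at the origin → type 0 system.
K_p = lim_{s→0} G(s) = A·20 / (2·17) = (10/17)·A.
e_ss = 6/(1 + K_p) = 102/1217 ⇒ 1 + (10/17)·A = 1217/17 ⇒ A = 120.

120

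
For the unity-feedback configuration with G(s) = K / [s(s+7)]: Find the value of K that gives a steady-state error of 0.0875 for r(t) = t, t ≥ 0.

The open loop has one pole at the origin → type 1 system.
K_v = lim_{s→0} s·G(s) = K / (7) = (1/7)·K.
e_ss = 1/K_v = 0.0875 ⇒ K_v = 80/7 ⇒ K = (80/7)/(1/7) = 80.

80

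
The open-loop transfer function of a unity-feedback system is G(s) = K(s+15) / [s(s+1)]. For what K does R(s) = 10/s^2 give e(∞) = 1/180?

120

G(s) has one factor of s in the denominator, so the system is type 1.
K_v = lim_{s→0} s·G(s) = K·15 / (1) = 15·K.
e_ss = 10/K_v = 1/180 ⇒ K_v = 1800 ⇒ K = 1800/15 = 120.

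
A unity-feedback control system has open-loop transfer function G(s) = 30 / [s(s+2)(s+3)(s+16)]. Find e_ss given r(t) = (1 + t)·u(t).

System type = 1 (one pole at s=0). Treating each term separately:
  • 1: tracked with zero error.
  • t: e_ss = 1/K_v with K_v=0.3125 → 3.2.
Total e_ss = 3.2.

3.2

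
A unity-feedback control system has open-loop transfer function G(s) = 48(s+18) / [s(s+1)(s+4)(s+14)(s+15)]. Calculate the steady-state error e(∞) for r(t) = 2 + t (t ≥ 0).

35/36

G(s) has one factor of s in the denominator, so the system is type 1. By superposition:
  • 2: tracked with zero error.
  • t: e_ss = 1/K_v with K_v=36/35 → 35/36.
Total e_ss = 35/36.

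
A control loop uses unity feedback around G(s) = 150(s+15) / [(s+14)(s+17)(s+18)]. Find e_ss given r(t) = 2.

No free integrators in G(s): this is a type 0 system.
K_p = lim_{s→0} G(s) = 150·15 / (14·17·18) = 125/238.
e_ss = 2/(1 + K_p) = 2/(363/238) = 476/363.

476/363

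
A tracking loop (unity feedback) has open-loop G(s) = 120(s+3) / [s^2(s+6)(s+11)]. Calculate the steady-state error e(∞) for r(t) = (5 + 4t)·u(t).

0

Two free integrators in G(s): this is a type 2 system. Treating each term separately:
  • 5: tracked with zero error.
  • 4t: tracked with zero error.
Total e_ss = 0.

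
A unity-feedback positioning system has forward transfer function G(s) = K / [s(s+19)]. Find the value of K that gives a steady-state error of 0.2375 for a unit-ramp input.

80

System type = 1 (one pole at s=0).
K_v = lim_{s→0} s·G(s) = K / (19) = (1/19)·K.
e_ss = 1/K_v = 0.2375 ⇒ K_v = 80/19 ⇒ K = (80/19)/(1/19) = 80.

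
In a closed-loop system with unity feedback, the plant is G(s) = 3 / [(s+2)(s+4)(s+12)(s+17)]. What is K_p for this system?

1/544

System type = 0 (no poles at s=0).
K_p = lim_{s→0} G(s) = 3 / (2·4·12·17) = 1/544.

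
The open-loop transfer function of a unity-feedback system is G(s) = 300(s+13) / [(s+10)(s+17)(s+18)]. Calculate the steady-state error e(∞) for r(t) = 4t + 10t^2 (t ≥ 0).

No free integrators in G(s): this is a type 0 system. Treating each term separately:
  • 4t: a type-0 system cannot track it, e_ss → ∞.
  • 10t^2: a type-0 system cannot track it, e_ss → ∞.
The unbounded component dominates.

infinity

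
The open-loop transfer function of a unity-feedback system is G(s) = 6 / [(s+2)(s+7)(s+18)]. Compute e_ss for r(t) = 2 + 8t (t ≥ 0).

infinity

The open loop has no poles at the origin → type 0 system. By superposition:
  • 2: e_ss = 2/(1+K_p) with K_p=1/42 → 84/43.
  • 8t: a type-0 system cannot track it, e_ss → ∞.
The unbounded component dominates.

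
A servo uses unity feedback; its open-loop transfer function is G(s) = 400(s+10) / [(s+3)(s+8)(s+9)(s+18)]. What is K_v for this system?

0

The open loop has no poles at the origin → type 0 system.
K_v = lim_{s→0} s·G(s) = 0 (the extra factor of s kills the finite limit).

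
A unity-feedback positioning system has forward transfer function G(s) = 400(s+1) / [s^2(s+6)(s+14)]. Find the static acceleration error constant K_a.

System type = 2 (two poles at s=0).
K_a = lim_{s→0} s^2·G(s) = 400·1 / (6·14) = 100/21.

100/21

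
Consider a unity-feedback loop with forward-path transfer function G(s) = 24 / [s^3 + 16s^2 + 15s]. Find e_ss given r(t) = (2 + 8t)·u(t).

Factoring s from the denominator leaves a polynomial with constant term 15, so the system is type 1. Treating each term separately:
  • 2: tracked with zero error.
  • 8t: e_ss = 8/K_v with K_v=1.6 → 5.
Total e_ss = 5.

5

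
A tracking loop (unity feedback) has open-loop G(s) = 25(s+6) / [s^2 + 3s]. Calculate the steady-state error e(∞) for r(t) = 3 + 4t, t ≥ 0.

0.08

Factoring s from the denominator leaves a polynomial with constant term 3, so the system is type 1. By superposition:
  • 3: tracked with zero error.
  • 4t: e_ss = 4/K_v with K_v=50 → 0.08.
Total e_ss = 0.08.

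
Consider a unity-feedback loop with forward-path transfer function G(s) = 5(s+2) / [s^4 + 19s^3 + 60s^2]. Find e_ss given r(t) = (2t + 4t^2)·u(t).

Lowest-order denominator term is 60s^2, so the open loop has 2 poles at the origin → type 2 system. Taking each input component in turn:
  • 2t: tracked with zero error.
  • 4t^2: e_ss = 8/K_a with K_a=1/6 → 48.
Total e_ss = 48.

48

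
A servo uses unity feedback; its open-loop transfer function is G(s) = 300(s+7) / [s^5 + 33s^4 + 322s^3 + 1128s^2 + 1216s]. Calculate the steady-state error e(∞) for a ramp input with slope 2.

The denominator has no term below 1216s — 1 pole at s=0, type 1.
K_v = lim_{s→0} s·G(s) = 300·7 / 1216 = 525/304.
e_ss = 2/K_v = 2/(525/304) = 608/525.

608/525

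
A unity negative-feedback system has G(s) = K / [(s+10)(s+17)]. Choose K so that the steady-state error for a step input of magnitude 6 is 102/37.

The open loop has no poles at the origin → type 0 system.
K_p = lim_{s→0} G(s) = K / (10·17) = (1/170)·K.
e_ss = 6/(1 + K_p) = 102/37 ⇒ 1 + (1/170)·K = 37/17 ⇒ K = 200.

200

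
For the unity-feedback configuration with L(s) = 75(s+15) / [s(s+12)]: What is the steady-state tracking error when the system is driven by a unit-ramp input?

4/375

One free integrator in L(s): this is a type 1 system.
K_v = lim_{s→0} s·L(s) = 75·15 / (12) = 93.75.
e_ss = 1/K_v = 1/93.75 = 4/375.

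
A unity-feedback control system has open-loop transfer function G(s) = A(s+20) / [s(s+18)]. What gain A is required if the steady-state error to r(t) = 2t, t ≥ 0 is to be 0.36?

One free integrator in G(s): this is a type 1 system.
K_v = lim_{s→0} s·G(s) = A·20 / (18) = (10/9)·A.
e_ss = 2/K_v = 0.36 ⇒ K_v = 50/9 ⇒ A = (50/9)/(10/9) = 5.

5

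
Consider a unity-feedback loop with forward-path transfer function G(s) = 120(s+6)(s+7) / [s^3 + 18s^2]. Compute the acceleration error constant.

Lowest-order denominator term is 18s^2, so the open loop has 2 poles at the origin → type 2 system.
K_a = lim_{s→0} s^2·G(s) = 120·6·7 / 18 = 280.

280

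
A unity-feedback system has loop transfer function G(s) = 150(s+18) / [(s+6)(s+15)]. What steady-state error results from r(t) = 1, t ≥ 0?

1/31

G(s) has no factors of s in the denominator, so the system is type 0.
K_p = lim_{s→0} G(s) = 150·18 / (6·15) = 30.
e_ss = 1/(1 + K_p) = 1/31.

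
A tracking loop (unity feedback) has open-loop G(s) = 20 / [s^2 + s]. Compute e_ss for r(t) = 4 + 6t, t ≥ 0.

0.3

Factoring s from the denominator leaves a polynomial with constant term 1, so the system is type 1. By superposition:
  • 4: tracked with zero error.
  • 6t: e_ss = 6/K_v with K_v=20 → 0.3.
Total e_ss = 0.3.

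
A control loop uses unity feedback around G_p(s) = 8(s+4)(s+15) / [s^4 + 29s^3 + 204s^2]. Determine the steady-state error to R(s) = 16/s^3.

6.8

The denominator has no term below 204s^2 — 2 poles at s=0, type 2.
K_a = lim_{s→0} s^2·G_p(s) = 8·4·15 / 204 = 40/17.
r(t) = 8t^2 gives R(s) = 16/s^3.
e_ss = 16/K_a = 16/(40/17) = 6.8.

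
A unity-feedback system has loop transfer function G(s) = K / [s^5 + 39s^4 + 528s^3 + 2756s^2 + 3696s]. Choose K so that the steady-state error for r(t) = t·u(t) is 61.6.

60

The denominator has no term below 3696s — 1 pole at s=0, type 1.
K_v = lim_{s→0} s·G(s) = K / 3696 = (1/3696)·K.
e_ss = 1/K_v = 61.6 ⇒ K_v = 5/308 ⇒ K = (5/308)/(1/3696) = 60.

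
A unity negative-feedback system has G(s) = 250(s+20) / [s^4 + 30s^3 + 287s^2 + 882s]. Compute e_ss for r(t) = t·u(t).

Lowest-order denominator term is 882s, so the open loop has 1 pole at the origin → type 1 system.
K_v = lim_{s→0} s·G(s) = 250·20 / 882 = 2500/441.
e_ss = 1/K_v = 1/(2500/441) = 0.1764.

0.1764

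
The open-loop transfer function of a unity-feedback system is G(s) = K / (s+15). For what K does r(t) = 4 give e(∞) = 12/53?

250

The open loop has no poles at the origin → type 0 system.
K_p = lim_{s→0} G(s) = K / (15) = (1/15)·K.
e_ss = 4/(1 + K_p) = 12/53 ⇒ 1 + (1/15)·K = 53/3 ⇒ K = 250.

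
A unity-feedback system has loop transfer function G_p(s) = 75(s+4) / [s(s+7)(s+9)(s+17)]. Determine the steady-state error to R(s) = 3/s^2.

10.71

The open loop has one pole at the origin → type 1 system.
K_v = lim_{s→0} s·G_p(s) = 75·4 / (7·9·17) = 100/357.
e_ss = 3/K_v = 3/(100/357) = 10.71.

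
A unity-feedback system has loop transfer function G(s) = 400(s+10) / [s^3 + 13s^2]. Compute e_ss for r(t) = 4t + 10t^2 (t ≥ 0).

0.065

Lowest-order denominator term is 13s^2, so the open loop has 2 poles at the origin → type 2 system. Taking each input component in turn:
  • 4t: tracked with zero error.
  • 10t^2: e_ss = 20/K_a with K_a=4000/13 → 0.065.
Total e_ss = 0.065.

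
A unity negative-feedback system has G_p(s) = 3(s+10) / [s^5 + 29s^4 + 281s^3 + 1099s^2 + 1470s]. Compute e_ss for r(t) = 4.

0

Factoring s from the denominator leaves a polynomial with constant term 1470, so the system is type 1.
A type-1 system has K_p = ∞, so it tracks a step input with zero steady-state error.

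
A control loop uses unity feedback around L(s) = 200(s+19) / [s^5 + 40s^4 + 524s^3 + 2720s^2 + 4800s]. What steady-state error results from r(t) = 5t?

Lowest-order denominator term is 4800s, so the open loop has 1 pole at the origin → type 1 system.
K_v = lim_{s→0} s·L(s) = 200·19 / 4800 = 19/24.
e_ss = 5/K_v = 5/(19/24) = 120/19.

120/19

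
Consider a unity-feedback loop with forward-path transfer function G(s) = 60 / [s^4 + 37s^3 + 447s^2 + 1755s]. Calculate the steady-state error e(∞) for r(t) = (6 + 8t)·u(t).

Factoring s from the denominator leaves a polynomial with constant term 1755, so the system is type 1. By superposition:
  • 6: tracked with zero error.
  • 8t: e_ss = 8/K_v with K_v=4/117 → 234.
Total e_ss = 234.

234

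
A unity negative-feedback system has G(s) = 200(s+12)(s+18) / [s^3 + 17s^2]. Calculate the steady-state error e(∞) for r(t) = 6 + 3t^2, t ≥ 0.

17/7200

Factoring s^2 from the denominator leaves a polynomial with constant term 17, so the system is type 2. By superposition:
  • 6: tracked with zero error.
  • 3t^2: e_ss = 6/K_a with K_a=43200/17 → 17/7200.
Total e_ss = 17/7200.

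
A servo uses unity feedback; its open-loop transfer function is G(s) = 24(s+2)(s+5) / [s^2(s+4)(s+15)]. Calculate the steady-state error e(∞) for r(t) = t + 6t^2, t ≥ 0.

Two free integrators in G(s): this is a type 2 system. Taking each input component in turn:
  • t: tracked with zero error.
  • 6t^2: e_ss = 12/K_a with K_a=4 → 3.
Total e_ss = 3.

3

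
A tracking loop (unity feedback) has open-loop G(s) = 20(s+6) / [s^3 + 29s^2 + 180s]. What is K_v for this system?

2/3

The denominator has no term below 180s — 1 pole at s=0, type 1.
K_v = lim_{s→0} s·G(s) = 20·6 / 180 = 2/3.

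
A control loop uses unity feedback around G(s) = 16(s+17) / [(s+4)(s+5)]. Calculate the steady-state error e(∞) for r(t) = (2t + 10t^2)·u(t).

infinity

G(s) has no factors of s in the denominator, so the system is type 0. Taking each input component in turn:
  • 2t: a type-0 system cannot track it, e_ss → ∞.
  • 10t^2: a type-0 system cannot track it, e_ss → ∞.
The unbounded component dominates.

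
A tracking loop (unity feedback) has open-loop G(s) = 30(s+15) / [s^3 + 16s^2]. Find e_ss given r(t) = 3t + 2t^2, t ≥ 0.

32/225

Factoring s^2 from the denominator leaves a polynomial with constant term 16, so the system is type 2. Taking each input component in turn:
  • 3t: tracked with zero error.
  • 2t^2: e_ss = 4/K_a with K_a=28.125 → 32/225.
Total e_ss = 32/225.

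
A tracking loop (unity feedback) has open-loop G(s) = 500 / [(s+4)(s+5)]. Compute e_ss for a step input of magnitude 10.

No free integrators in G(s): this is a type 0 system.
K_p = lim_{s→0} G(s) = 500 / (4·5) = 25.
e_ss = 10/(1 + K_p) = 10/26 = 5/13.

5/13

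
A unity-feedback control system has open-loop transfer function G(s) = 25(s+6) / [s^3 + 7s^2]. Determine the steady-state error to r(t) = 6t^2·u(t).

0.56

Factoring s^2 from the denominator leaves a polynomial with constant term 7, so the system is type 2.
K_a = lim_{s→0} s^2·G(s) = 25·6 / 7 = 150/7.
r(t) = 6t^2 gives R(s) = 12/s^3.
e_ss = 12/K_a = 12/(150/7) = 0.56.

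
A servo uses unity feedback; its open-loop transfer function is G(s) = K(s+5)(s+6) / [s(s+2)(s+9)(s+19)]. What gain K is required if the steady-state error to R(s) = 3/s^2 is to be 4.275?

8

One free integrator in G(s): this is a type 1 system.
K_v = lim_{s→0} s·G(s) = K·5·6 / (2·9·19) = (5/57)·K.
e_ss = 3/K_v = 4.275 ⇒ K_v = 40/57 ⇒ K = (40/57)/(5/57) = 8.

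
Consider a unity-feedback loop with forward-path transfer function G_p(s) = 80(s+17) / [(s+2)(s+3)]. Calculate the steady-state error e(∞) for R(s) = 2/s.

6/683

System type = 0 (no poles at s=0).
K_p = lim_{s→0} G_p(s) = 80·17 / (2·3) = 680/3.
e_ss = 2/(1 + K_p) = 2/(683/3) = 6/683.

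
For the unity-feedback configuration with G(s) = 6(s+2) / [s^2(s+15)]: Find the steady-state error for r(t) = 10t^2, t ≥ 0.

25

System type = 2 (two poles at s=0).
K_a = lim_{s→0} s^2·G(s) = 6·2 / (15) = 0.8.
r(t) = 10t^2 gives R(s) = 20/s^3.
e_ss = 20/K_a = 20/0.8 = 25.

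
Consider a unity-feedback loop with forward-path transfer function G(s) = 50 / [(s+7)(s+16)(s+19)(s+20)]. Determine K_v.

No free integrators in G(s): this is a type 0 system.
K_v = lim_{s→0} s·G(s) = 0 (the extra factor of s kills the finite limit).

0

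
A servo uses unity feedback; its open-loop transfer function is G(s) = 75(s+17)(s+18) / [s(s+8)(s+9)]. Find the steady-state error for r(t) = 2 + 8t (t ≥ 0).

One free integrator in G(s): this is a type 1 system. By superposition:
  • 2: tracked with zero error.
  • 8t: e_ss = 8/K_v with K_v=318.75 → 32/1275.
Total e_ss = 32/1275.

32/1275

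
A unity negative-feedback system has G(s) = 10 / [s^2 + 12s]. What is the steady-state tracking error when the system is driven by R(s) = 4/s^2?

4.8

The denominator has no term below 12s — 1 pole at s=0, type 1.
K_v = lim_{s→0} s·G(s) = 10 / 12 = 5/6.
e_ss = 4/K_v = 4/(5/6) = 4.8.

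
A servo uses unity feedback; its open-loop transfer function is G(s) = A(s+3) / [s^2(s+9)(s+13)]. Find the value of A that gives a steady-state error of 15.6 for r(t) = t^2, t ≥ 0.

G(s) has two factors of s in the denominator, so the system is type 2.
K_a = lim_{s→0} s^2·G(s) = A·3 / (9·13) = (1/39)·A.
e_ss = 2/K_a = 15.6 ⇒ K_a = 5/39 ⇒ A = (5/39)/(1/39) = 5.

5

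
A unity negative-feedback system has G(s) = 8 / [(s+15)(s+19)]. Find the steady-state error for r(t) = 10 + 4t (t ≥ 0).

infinity

G(s) has no factors of s in the denominator, so the system is type 0. Taking each input component in turn:
  • 10: e_ss = 10/(1+K_p) with K_p=8/285 → 2850/293.
  • 4t: a type-0 system cannot track it, e_ss → ∞.
The unbounded component dominates.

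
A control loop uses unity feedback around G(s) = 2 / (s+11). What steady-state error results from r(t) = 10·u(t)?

110/13

G(s) has no factors of s in the denominator, so the system is type 0.
K_p = lim_{s→0} G(s) = 2 / (11) = 2/11.
e_ss = 10/(1 + K_p) = 10/(13/11) = 110/13.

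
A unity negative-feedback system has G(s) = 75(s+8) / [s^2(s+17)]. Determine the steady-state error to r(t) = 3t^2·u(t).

0.17

G(s) has two factors of s in the denominator, so the system is type 2.
K_a = lim_{s→0} s^2·G(s) = 75·8 / (17) = 600/17.
r(t) = 3t^2 gives R(s) = 6/s^3.
e_ss = 6/K_a = 6/(600/17) = 0.17.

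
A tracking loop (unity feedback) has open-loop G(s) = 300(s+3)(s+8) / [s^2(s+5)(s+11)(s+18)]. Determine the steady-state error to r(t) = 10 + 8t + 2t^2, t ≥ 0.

The open loop has two poles at the origin → type 2 system. Treating each term separately:
  • 10: tracked with zero error.
  • 8t: tracked with zero error.
  • 2t^2: e_ss = 4/K_a with K_a=80/11 → 0.55.
Total e_ss = 0.55.

0.55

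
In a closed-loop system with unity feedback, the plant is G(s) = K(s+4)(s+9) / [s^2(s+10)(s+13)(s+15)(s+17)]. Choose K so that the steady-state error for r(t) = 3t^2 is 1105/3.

G(s) has two factors of s in the denominator, so the system is type 2.
K_a = lim_{s→0} s^2·G(s) = K·4·9 / (10·13·15·17) = (6/5525)·K.
e_ss = 6/K_a = 1105/3 ⇒ K_a = 18/1105 ⇒ K = (18/1105)/(6/5525) = 15.

15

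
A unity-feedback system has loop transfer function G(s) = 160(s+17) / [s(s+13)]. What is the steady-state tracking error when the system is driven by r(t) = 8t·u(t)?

13/340

One free integrator in G(s): this is a type 1 system.
K_v = lim_{s→0} s·G(s) = 160·17 / (13) = 2720/13.
e_ss = 8/K_v = 8/(2720/13) = 13/340.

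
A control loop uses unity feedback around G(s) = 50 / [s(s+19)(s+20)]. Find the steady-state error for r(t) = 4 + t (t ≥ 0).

One free integrator in G(s): this is a type 1 system. Taking each input component in turn:
  • 4: tracked with zero error.
  • t: e_ss = 1/K_v with K_v=5/38 → 7.6.
Total e_ss = 7.6.

7.6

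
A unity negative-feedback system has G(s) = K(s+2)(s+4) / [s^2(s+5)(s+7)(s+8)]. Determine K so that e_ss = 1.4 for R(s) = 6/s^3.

G(s) has two factors of s in the denominator, so the system is type 2.
K_a = lim_{s→0} s^2·G(s) = K·2·4 / (5·7·8) = (1/35)·K.
e_ss = 6/K_a = 1.4 ⇒ K_a = 30/7 ⇒ K = (30/7)/(1/35) = 150.

150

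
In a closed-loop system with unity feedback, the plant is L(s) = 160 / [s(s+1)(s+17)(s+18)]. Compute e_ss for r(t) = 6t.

System type = 1 (one pole at s=0).
K_v = lim_{s→0} s·L(s) = 160 / (1·17·18) = 80/153.
e_ss = 6/K_v = 6/(80/153) = 11.475.

11.475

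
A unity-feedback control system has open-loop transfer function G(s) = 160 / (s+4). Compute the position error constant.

40

System type = 0 (no poles at s=0).
K_p = lim_{s→0} G(s) = 160 / (4) = 40.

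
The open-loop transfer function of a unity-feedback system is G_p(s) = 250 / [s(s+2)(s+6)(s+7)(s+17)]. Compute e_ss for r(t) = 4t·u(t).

One free integrator in G_p(s): this is a type 1 system.
K_v = lim_{s→0} s·G_p(s) = 250 / (2·6·7·17) = 125/714.
e_ss = 4/K_v = 4/(125/714) = 22.848.

22.848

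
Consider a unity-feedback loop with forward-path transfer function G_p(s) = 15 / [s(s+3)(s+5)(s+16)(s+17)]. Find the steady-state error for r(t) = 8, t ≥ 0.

One free integrator in G_p(s): this is a type 1 system.
K_p = ∞ for a type-1 system; e_ss to a step is zero.

0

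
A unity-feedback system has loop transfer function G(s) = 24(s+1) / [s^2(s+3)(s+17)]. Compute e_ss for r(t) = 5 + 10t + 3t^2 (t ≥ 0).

12.75

The open loop has two poles at the origin → type 2 system. By superposition:
  • 5: tracked with zero error.
  • 10t: tracked with zero error.
  • 3t^2: e_ss = 6/K_a with K_a=8/17 → 12.75.
Total e_ss = 12.75.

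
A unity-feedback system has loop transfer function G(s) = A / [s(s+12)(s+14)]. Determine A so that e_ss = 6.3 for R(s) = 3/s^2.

80

The open loop has one pole at the origin → type 1 system.
K_v = lim_{s→0} s·G(s) = A / (12·14) = (1/168)·A.
e_ss = 3/K_v = 6.3 ⇒ K_v = 10/21 ⇒ A = (10/21)/(1/168) = 80.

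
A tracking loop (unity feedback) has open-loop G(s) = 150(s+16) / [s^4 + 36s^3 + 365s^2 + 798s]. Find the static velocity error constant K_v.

400/133

The denominator has no term below 798s — 1 pole at s=0, type 1.
K_v = lim_{s→0} s·G(s) = 150·16 / 798 = 400/133.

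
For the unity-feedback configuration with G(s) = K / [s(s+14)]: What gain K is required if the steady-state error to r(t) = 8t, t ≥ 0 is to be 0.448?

250

One free integrator in G(s): this is a type 1 system.
K_v = lim_{s→0} s·G(s) = K / (14) = (1/14)·K.
e_ss = 8/K_v = 0.448 ⇒ K_v = 125/7 ⇒ K = (125/7)/(1/14) = 250.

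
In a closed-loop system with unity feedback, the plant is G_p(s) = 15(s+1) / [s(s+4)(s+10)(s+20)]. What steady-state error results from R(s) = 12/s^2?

One free integrator in G_p(s): this is a type 1 system.
K_v = lim_{s→0} s·G_p(s) = 15·1 / (4·10·20) = 3/160.
e_ss = 12/K_v = 12/(3/160) = 640.

640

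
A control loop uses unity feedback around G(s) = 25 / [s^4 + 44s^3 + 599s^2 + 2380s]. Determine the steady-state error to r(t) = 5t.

The denominator has no term below 2380s — 1 pole at s=0, type 1.
K_v = lim_{s→0} s·G(s) = 25 / 2380 = 5/476.
e_ss = 5/K_v = 5/(5/476) = 476.

476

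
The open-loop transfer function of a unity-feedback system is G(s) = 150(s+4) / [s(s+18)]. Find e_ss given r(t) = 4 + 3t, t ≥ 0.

One free integrator in G(s): this is a type 1 system. Treating each term separately:
  • 4: tracked with zero error.
  • 3t: e_ss = 3/K_v with K_v=100/3 → 0.09.
Total e_ss = 0.09.

0.09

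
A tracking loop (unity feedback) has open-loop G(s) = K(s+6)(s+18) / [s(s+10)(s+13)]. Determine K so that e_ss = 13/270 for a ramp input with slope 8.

200

G(s) has one factor of s in the denominator, so the system is type 1.
K_v = lim_{s→0} s·G(s) = K·6·18 / (10·13) = (54/65)·K.
e_ss = 8/K_v = 13/270 ⇒ K_v = 2160/13 ⇒ K = (2160/13)/(54/65) = 200.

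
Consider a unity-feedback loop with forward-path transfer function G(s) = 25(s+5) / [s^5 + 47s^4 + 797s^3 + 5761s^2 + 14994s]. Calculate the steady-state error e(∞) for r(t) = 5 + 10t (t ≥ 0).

Lowest-order denominator term is 14994s, so the open loop has 1 pole at the origin → type 1 system. Treating each term separately:
  • 5: tracked with zero error.
  • 10t: e_ss = 10/K_v with K_v=125/14994 → 1199.52.
Total e_ss = 1199.52.

1199.52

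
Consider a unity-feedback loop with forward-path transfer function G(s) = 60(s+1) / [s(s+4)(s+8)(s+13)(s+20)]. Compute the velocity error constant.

3/416

System type = 1 (one pole at s=0).
K_v = lim_{s→0} s·G(s) = 60·1 / (4·8·13·20) = 3/416.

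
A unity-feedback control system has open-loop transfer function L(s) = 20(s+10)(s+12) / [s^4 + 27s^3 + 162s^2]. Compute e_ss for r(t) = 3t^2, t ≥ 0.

The denominator has no term below 162s^2 — 2 poles at s=0, type 2.
K_a = lim_{s→0} s^2·L(s) = 20·10·12 / 162 = 400/27.
r(t) = 3t^2 gives R(s) = 6/s^3.
e_ss = 6/K_a = 6/(400/27) = 0.405.

0.405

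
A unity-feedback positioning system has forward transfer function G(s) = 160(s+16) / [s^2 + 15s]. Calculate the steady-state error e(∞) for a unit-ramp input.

The denominator has no term below 15s — 1 pole at s=0, type 1.
K_v = lim_{s→0} s·G(s) = 160·16 / 15 = 512/3.
e_ss = 1/K_v = 1/(512/3) = 3/512.

3/512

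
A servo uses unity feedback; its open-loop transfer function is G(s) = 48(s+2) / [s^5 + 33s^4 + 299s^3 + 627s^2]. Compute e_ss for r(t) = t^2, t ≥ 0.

13.0625

Lowest-order denominator term is 627s^2, so the open loop has 2 poles at the origin → type 2 system.
K_a = lim_{s→0} s^2·G(s) = 48·2 / 627 = 32/209.
r(t) = t^2 gives R(s) = 2/s^3.
e_ss = 2/K_a = 2/(32/209) = 13.0625.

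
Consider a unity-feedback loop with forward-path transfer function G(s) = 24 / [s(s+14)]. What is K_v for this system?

12/7

System type = 1 (one pole at s=0).
K_v = lim_{s→0} s·G(s) = 24 / (14) = 12/7.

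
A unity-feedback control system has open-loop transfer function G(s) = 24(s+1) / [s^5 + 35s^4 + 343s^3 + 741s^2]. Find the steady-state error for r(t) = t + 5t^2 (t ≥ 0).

Lowest-order denominator term is 741s^2, so the open loop has 2 poles at the origin → type 2 system. By superposition:
  • t: tracked with zero error.
  • 5t^2: e_ss = 10/K_a with K_a=8/247 → 308.75.
Total e_ss = 308.75.

308.75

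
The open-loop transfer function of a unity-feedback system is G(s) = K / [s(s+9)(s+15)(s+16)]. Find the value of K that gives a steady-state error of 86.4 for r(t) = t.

25

System type = 1 (one pole at s=0).
K_v = lim_{s→0} s·G(s) = K / (9·15·16) = (1/2160)·K.
e_ss = 1/K_v = 86.4 ⇒ K_v = 5/432 ⇒ K = (5/432)/(1/2160) = 25.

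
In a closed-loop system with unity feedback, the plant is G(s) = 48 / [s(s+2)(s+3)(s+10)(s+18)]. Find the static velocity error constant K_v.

G(s) has one factor of s in the denominator, so the system is type 1.
K_v = lim_{s→0} s·G(s) = 48 / (2·3·10·18) = 2/45.

2/45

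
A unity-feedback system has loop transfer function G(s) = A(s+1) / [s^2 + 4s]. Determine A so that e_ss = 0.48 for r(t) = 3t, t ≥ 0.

Lowest-order denominator term is 4s, so the open loop has 1 pole at the origin → type 1 system.
K_v = lim_{s→0} s·G(s) = A·1 / 4 = 0.25·A.
e_ss = 3/K_v = 0.48 ⇒ K_v = 6.25 ⇒ A = 6.25/0.25 = 25.

25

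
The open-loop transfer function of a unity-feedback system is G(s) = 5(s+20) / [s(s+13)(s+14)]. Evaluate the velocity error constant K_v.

50/91

One free integrator in G(s): this is a type 1 system.
K_v = lim_{s→0} s·G(s) = 5·20 / (13·14) = 50/91.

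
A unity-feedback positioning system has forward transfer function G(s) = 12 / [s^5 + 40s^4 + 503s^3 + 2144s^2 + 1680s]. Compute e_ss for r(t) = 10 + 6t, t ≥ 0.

840

Factoring s from the denominator leaves a polynomial with constant term 1680, so the system is type 1. By superposition:
  • 10: tracked with zero error.
  • 6t: e_ss = 6/K_v with K_v=1/140 → 840.
Total e_ss = 840.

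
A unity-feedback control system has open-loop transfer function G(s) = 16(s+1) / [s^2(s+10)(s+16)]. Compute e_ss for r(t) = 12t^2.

System type = 2 (two poles at s=0).
K_a = lim_{s→0} s^2·G(s) = 16·1 / (10·16) = 0.1.
r(t) = 12t^2 gives R(s) = 24/s^3.
e_ss = 24/K_a = 24/0.1 = 240.

240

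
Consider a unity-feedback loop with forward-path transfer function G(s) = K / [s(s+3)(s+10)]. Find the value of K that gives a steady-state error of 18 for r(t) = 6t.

One free integrator in G(s): this is a type 1 system.
K_v = lim_{s→0} s·G(s) = K / (3·10) = (1/30)·K.
e_ss = 6/K_v = 18 ⇒ K_v = 1/3 ⇒ K = (1/3)/(1/30) = 10.

10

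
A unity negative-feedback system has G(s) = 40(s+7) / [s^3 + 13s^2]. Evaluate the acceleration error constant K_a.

280/13

Factoring s^2 from the denominator leaves a polynomial with constant term 13, so the system is type 2.
K_a = lim_{s→0} s^2·G(s) = 40·7 / 13 = 280/13.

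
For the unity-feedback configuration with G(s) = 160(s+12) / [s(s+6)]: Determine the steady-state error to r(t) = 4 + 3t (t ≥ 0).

G(s) has one factor of s in the denominator, so the system is type 1. By superposition:
  • 4: tracked with zero error.
  • 3t: e_ss = 3/K_v with K_v=320 → 3/320.
Total e_ss = 3/320.

3/320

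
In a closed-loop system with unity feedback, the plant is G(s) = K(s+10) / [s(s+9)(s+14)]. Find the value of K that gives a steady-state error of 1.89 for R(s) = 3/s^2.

G(s) has one factor of s in the denominator, so the system is type 1.
K_v = lim_{s→0} s·G(s) = K·10 / (9·14) = (5/63)·K.
e_ss = 3/K_v = 1.89 ⇒ K_v = 100/63 ⇒ K = (100/63)/(5/63) = 20.

20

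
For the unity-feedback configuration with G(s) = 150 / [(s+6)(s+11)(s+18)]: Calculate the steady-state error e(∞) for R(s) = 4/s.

792/223

The open loop has no poles at the origin → type 0 system.
K_p = lim_{s→0} G(s) = 150 / (6·11·18) = 25/198.
e_ss = 4/(1 + K_p) = 4/(223/198) = 792/223.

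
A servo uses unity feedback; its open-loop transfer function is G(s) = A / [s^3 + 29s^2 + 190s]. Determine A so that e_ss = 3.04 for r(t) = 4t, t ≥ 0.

The denominator has no term below 190s — 1 pole at s=0, type 1.
K_v = lim_{s→0} s·G(s) = A / 190 = (1/190)·A.
e_ss = 4/K_v = 3.04 ⇒ K_v = 25/19 ⇒ A = (25/19)/(1/190) = 250.

250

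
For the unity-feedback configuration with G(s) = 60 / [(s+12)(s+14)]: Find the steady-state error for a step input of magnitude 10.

140/19

No free integrators in G(s): this is a type 0 system.
K_p = lim_{s→0} G(s) = 60 / (12·14) = 5/14.
e_ss = 10/(1 + K_p) = 10/(19/14) = 140/19.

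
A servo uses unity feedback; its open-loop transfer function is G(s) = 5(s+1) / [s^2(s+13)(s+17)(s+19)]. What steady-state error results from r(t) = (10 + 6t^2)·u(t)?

10077.6

Two free integrators in G(s): this is a type 2 system. By superposition:
  • 10: tracked with zero error.
  • 6t^2: e_ss = 12/K_a with K_a=5/4199 → 10077.6.
Total e_ss = 10077.6.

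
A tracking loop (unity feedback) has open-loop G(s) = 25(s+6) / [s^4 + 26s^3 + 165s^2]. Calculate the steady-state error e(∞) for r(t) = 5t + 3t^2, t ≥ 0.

6.6

Lowest-order denominator term is 165s^2, so the open loop has 2 poles at the origin → type 2 system. Taking each input component in turn:
  • 5t: tracked with zero error.
  • 3t^2: e_ss = 6/K_a with K_a=10/11 → 6.6.
Total e_ss = 6.6.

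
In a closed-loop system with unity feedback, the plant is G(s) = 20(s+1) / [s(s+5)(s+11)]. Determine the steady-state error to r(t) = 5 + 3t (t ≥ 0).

8.25

One free integrator in G(s): this is a type 1 system. Treating each term separately:
  • 5: tracked with zero error.
  • 3t: e_ss = 3/K_v with K_v=4/11 → 8.25.
Total e_ss = 8.25.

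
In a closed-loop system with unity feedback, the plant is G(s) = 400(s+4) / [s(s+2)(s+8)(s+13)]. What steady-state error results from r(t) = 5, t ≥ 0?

System type = 1 (one pole at s=0).
K_p = ∞ for a type-1 system; e_ss to a step is zero.

0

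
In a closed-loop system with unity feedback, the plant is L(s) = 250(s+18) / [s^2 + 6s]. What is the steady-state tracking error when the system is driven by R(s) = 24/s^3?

Lowest-order denominator term is 6s, so the open loop has 1 pole at the origin → type 1 system.
For a type-1 system K_a = 0, so e_ss to a parabolic input is unbounded.

infinity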